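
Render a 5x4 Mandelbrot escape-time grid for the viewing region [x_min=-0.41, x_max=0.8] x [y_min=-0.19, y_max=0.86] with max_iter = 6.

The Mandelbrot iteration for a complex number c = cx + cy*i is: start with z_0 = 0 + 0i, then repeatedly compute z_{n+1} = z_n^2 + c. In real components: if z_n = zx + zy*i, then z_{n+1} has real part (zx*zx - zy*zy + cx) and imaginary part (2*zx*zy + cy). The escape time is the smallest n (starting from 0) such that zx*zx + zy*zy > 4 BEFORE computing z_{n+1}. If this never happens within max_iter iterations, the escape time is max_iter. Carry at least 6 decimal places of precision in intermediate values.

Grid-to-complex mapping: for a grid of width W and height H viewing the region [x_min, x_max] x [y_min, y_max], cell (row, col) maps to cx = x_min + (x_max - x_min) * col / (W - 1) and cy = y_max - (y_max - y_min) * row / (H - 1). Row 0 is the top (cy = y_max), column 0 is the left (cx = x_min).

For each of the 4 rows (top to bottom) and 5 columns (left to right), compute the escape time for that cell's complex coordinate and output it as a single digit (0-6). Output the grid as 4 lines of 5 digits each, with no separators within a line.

(row=0, col=0): c = -0.4100 + 0.8600i → escape time 5
(row=0, col=1): c = -0.1075 + 0.8600i → escape time 6
(row=0, col=2): c = 0.1950 + 0.8600i → escape time 5
(row=0, col=3): c = 0.4975 + 0.8600i → escape time 3
(row=0, col=4): c = 0.8000 + 0.8600i → escape time 2
(row=1, col=0): c = -0.4100 + 0.5100i → escape time 6
(row=1, col=1): c = -0.1075 + 0.5100i → escape time 6
(row=1, col=2): c = 0.1950 + 0.5100i → escape time 6
(row=1, col=3): c = 0.4975 + 0.5100i → escape time 5
(row=1, col=4): c = 0.8000 + 0.5100i → escape time 3
(row=2, col=0): c = -0.4100 + 0.1600i → escape time 6
(row=2, col=1): c = -0.1075 + 0.1600i → escape time 6
(row=2, col=2): c = 0.1950 + 0.1600i → escape time 6
(row=2, col=3): c = 0.4975 + 0.1600i → escape time 5
(row=2, col=4): c = 0.8000 + 0.1600i → escape time 3
(row=3, col=0): c = -0.4100 + -0.1900i → escape time 6
(row=3, col=1): c = -0.1075 + -0.1900i → escape time 6
(row=3, col=2): c = 0.1950 + -0.1900i → escape time 6
(row=3, col=3): c = 0.4975 + -0.1900i → escape time 5
(row=3, col=4): c = 0.8000 + -0.1900i → escape time 3

Answer: 56532
66653
66653
66653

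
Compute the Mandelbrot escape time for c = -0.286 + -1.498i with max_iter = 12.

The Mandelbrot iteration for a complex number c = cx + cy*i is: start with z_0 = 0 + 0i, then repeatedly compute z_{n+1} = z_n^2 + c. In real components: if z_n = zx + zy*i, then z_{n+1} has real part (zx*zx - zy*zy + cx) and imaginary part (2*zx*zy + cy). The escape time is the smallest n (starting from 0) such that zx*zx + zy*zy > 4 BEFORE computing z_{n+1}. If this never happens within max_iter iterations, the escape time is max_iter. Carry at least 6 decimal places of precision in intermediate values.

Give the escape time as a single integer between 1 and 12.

Answer: 2

Derivation:
z_0 = 0 + 0i, c = -0.2860 + -1.4980i
Iter 1: z = -0.2860 + -1.4980i, |z|^2 = 2.3258
Iter 2: z = -2.4482 + -0.6411i, |z|^2 = 6.4048
Escaped at iteration 2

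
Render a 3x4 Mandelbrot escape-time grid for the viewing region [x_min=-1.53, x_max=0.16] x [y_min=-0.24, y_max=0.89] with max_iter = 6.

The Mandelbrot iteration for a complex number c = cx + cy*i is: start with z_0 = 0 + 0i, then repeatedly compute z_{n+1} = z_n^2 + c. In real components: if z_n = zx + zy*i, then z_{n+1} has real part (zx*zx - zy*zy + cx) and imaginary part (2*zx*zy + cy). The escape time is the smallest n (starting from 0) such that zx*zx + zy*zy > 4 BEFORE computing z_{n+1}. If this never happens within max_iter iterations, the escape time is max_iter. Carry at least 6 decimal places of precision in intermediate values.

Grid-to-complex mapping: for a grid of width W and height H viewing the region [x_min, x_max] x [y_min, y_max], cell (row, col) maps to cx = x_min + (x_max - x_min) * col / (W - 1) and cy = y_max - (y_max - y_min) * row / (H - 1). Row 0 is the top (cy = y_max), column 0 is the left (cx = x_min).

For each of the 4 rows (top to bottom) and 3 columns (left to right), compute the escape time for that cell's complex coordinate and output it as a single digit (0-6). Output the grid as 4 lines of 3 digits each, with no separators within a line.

(row=0, col=0): c = -1.5300 + 0.8900i → escape time 3
(row=0, col=1): c = -0.6850 + 0.8900i → escape time 4
(row=0, col=2): c = 0.1600 + 0.8900i → escape time 5
(row=1, col=0): c = -1.5300 + 0.5133i → escape time 3
(row=1, col=1): c = -0.6850 + 0.5133i → escape time 6
(row=1, col=2): c = 0.1600 + 0.5133i → escape time 6
(row=2, col=0): c = -1.5300 + 0.1367i → escape time 6
(row=2, col=1): c = -0.6850 + 0.1367i → escape time 6
(row=2, col=2): c = 0.1600 + 0.1367i → escape time 6
(row=3, col=0): c = -1.5300 + -0.2400i → escape time 5
(row=3, col=1): c = -0.6850 + -0.2400i → escape time 6
(row=3, col=2): c = 0.1600 + -0.2400i → escape time 6

Answer: 345
366
666
566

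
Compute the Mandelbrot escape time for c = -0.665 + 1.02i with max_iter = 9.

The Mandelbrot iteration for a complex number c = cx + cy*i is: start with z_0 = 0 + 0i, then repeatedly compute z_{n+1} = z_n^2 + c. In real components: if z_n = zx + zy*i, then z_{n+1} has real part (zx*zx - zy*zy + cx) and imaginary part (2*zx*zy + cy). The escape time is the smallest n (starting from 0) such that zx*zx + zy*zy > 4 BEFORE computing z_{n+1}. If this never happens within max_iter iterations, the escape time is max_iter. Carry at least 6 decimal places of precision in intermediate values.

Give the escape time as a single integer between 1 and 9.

Answer: 3

Derivation:
z_0 = 0 + 0i, c = -0.6650 + 1.0200i
Iter 1: z = -0.6650 + 1.0200i, |z|^2 = 1.4826
Iter 2: z = -1.2632 + -0.3366i, |z|^2 = 1.7089
Iter 3: z = 0.8173 + 1.8704i, |z|^2 = 4.1663
Escaped at iteration 3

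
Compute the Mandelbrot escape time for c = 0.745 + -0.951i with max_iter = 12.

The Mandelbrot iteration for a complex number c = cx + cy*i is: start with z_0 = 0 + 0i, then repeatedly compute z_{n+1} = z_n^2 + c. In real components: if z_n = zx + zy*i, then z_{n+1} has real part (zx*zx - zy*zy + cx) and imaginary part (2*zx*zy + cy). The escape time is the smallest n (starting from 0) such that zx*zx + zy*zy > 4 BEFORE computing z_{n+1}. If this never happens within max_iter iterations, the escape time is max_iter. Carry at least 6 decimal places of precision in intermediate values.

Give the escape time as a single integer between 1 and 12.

z_0 = 0 + 0i, c = 0.7450 + -0.9510i
Iter 1: z = 0.7450 + -0.9510i, |z|^2 = 1.4594
Iter 2: z = 0.3956 + -2.3680i, |z|^2 = 5.7639
Escaped at iteration 2

Answer: 2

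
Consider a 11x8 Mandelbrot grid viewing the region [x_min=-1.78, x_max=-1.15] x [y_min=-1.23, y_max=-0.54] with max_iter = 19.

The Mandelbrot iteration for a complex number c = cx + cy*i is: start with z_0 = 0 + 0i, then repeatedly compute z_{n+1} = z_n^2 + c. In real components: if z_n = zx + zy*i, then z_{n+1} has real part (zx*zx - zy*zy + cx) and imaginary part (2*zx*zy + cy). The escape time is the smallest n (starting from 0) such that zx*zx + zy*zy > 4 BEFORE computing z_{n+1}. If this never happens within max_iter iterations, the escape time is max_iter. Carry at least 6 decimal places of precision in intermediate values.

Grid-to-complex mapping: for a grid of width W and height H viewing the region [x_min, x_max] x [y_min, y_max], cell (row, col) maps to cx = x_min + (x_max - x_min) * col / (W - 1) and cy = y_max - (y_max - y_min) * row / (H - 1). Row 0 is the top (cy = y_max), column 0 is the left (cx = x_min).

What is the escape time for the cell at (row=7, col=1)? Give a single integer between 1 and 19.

z_0 = 0 + 0i, c = -1.7170 + -1.2300i
Iter 1: z = -1.7170 + -1.2300i, |z|^2 = 4.4610
Escaped at iteration 1

Answer: 1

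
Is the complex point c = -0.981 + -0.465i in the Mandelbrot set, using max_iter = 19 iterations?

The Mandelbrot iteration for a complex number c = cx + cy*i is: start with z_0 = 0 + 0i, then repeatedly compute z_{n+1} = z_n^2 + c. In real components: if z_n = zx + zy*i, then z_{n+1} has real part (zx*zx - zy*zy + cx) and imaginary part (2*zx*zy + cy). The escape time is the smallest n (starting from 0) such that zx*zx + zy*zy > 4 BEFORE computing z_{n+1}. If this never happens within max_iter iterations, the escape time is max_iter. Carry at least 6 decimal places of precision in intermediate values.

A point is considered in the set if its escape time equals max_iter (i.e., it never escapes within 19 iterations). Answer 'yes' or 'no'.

z_0 = 0 + 0i, c = -0.9810 + -0.4650i
Iter 1: z = -0.9810 + -0.4650i, |z|^2 = 1.1786
Iter 2: z = -0.2349 + 0.4473i, |z|^2 = 0.2553
Iter 3: z = -1.1259 + -0.6751i, |z|^2 = 1.7235
Iter 4: z = -0.1690 + 1.0553i, |z|^2 = 1.1422
Iter 5: z = -2.0661 + -0.8218i, |z|^2 = 4.9440
Escaped at iteration 5

Answer: no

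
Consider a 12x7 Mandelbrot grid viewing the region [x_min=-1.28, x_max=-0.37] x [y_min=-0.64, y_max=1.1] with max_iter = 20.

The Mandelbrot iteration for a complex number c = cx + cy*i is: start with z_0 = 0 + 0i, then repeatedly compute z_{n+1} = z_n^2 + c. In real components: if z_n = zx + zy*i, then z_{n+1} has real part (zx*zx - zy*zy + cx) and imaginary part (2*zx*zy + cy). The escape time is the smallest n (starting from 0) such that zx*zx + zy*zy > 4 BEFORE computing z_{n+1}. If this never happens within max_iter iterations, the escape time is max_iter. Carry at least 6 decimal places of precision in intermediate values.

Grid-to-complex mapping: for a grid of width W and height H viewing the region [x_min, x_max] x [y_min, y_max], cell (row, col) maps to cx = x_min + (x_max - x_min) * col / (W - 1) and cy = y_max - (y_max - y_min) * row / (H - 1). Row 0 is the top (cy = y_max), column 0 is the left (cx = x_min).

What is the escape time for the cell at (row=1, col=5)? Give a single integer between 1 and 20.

Answer: 4

Derivation:
z_0 = 0 + 0i, c = -0.8664 + 0.8100i
Iter 1: z = -0.8664 + 0.8100i, |z|^2 = 1.4067
Iter 2: z = -0.7719 + -0.5935i, |z|^2 = 0.9480
Iter 3: z = -0.6228 + 1.7262i, |z|^2 = 3.3678
Iter 4: z = -3.4583 + -1.3403i, |z|^2 = 13.7564
Escaped at iteration 4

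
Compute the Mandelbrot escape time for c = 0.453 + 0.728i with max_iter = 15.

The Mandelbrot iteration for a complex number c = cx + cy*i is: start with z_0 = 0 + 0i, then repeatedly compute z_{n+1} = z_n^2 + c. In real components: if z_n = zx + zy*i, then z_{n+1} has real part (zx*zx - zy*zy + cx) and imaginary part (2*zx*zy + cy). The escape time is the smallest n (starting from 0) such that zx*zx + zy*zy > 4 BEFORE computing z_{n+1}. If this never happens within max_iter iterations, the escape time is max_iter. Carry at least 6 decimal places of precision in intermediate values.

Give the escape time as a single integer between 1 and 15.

z_0 = 0 + 0i, c = 0.4530 + 0.7280i
Iter 1: z = 0.4530 + 0.7280i, |z|^2 = 0.7352
Iter 2: z = 0.1282 + 1.3876i, |z|^2 = 1.9418
Iter 3: z = -1.4559 + 1.0838i, |z|^2 = 3.2944
Iter 4: z = 1.3979 + -2.4279i, |z|^2 = 7.8491
Escaped at iteration 4

Answer: 4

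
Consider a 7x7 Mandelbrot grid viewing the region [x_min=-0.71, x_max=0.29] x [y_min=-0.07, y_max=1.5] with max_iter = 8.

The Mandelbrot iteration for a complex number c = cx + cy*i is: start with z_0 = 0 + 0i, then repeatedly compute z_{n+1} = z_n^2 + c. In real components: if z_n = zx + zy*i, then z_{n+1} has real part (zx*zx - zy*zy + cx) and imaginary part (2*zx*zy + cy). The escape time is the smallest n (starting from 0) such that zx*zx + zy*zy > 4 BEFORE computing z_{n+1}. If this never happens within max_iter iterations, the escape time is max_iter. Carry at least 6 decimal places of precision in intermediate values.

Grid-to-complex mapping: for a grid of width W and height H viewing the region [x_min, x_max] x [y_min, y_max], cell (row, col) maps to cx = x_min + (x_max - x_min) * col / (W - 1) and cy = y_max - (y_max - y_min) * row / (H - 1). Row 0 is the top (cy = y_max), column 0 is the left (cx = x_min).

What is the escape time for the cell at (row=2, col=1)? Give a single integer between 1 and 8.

z_0 = 0 + 0i, c = -0.5433 + 0.9767i
Iter 1: z = -0.5433 + 0.9767i, |z|^2 = 1.2491
Iter 2: z = -1.2020 + -0.0846i, |z|^2 = 1.4520
Iter 3: z = 0.8943 + 1.1802i, |z|^2 = 2.1925
Iter 4: z = -1.1363 + 3.0875i, |z|^2 = 10.8239
Escaped at iteration 4

Answer: 4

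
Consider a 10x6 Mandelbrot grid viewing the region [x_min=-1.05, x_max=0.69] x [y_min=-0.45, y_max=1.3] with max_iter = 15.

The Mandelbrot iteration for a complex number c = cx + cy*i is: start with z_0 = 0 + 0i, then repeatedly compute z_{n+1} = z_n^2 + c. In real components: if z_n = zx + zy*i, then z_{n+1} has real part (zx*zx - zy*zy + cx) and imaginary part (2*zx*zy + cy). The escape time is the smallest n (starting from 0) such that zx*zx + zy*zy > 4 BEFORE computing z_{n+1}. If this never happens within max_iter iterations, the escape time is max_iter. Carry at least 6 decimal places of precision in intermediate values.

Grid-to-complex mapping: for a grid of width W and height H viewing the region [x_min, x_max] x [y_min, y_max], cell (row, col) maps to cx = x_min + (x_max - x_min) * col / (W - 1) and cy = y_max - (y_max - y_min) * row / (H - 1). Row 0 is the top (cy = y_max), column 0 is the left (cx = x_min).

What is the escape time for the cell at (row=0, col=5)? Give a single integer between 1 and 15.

Answer: 2

Derivation:
z_0 = 0 + 0i, c = -0.0833 + 1.3000i
Iter 1: z = -0.0833 + 1.3000i, |z|^2 = 1.6969
Iter 2: z = -1.7664 + 1.0833i, |z|^2 = 4.2937
Escaped at iteration 2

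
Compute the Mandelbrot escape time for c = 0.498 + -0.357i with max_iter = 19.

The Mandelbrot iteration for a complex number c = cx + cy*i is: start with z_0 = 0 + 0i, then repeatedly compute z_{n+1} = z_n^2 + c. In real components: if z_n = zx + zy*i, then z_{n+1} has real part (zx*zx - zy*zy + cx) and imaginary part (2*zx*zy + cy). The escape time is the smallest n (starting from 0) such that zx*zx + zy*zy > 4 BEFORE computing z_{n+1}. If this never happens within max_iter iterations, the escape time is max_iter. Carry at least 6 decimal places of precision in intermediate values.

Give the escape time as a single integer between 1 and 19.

z_0 = 0 + 0i, c = 0.4980 + -0.3570i
Iter 1: z = 0.4980 + -0.3570i, |z|^2 = 0.3755
Iter 2: z = 0.6186 + -0.7126i, |z|^2 = 0.8904
Iter 3: z = 0.3729 + -1.2385i, |z|^2 = 1.6730
Iter 4: z = -0.8969 + -1.2806i, |z|^2 = 2.4444
Iter 5: z = -0.3374 + 1.9402i, |z|^2 = 3.8782
Iter 6: z = -3.1525 + -1.6661i, |z|^2 = 12.7145
Escaped at iteration 6

Answer: 6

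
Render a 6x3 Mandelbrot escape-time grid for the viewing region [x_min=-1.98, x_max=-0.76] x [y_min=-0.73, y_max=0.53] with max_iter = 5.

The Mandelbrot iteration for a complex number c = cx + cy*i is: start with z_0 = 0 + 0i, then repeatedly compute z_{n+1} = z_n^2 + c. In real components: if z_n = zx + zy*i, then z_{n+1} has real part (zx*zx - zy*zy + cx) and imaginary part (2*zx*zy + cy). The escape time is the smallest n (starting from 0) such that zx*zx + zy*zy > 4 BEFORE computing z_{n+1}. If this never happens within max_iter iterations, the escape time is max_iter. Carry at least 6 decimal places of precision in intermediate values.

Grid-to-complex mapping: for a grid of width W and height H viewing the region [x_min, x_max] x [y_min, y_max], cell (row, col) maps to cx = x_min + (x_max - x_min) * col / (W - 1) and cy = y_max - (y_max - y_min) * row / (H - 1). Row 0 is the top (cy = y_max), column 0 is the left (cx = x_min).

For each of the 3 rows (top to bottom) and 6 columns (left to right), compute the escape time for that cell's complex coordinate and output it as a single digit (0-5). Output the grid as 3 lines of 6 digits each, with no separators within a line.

(row=0, col=0): c = -1.9800 + 0.5300i → escape time 1
(row=0, col=1): c = -1.7360 + 0.5300i → escape time 3
(row=0, col=2): c = -1.4920 + 0.5300i → escape time 3
(row=0, col=3): c = -1.2480 + 0.5300i → escape time 4
(row=0, col=4): c = -1.0040 + 0.5300i → escape time 5
(row=0, col=5): c = -0.7600 + 0.5300i → escape time 5
(row=1, col=0): c = -1.9800 + -0.1000i → escape time 4
(row=1, col=1): c = -1.7360 + -0.1000i → escape time 4
(row=1, col=2): c = -1.4920 + -0.1000i → escape time 5
(row=1, col=3): c = -1.2480 + -0.1000i → escape time 5
(row=1, col=4): c = -1.0040 + -0.1000i → escape time 5
(row=1, col=5): c = -0.7600 + -0.1000i → escape time 5
(row=2, col=0): c = -1.9800 + -0.7300i → escape time 1
(row=2, col=1): c = -1.7360 + -0.7300i → escape time 3
(row=2, col=2): c = -1.4920 + -0.7300i → escape time 3
(row=2, col=3): c = -1.2480 + -0.7300i → escape time 3
(row=2, col=4): c = -1.0040 + -0.7300i → escape time 4
(row=2, col=5): c = -0.7600 + -0.7300i → escape time 4

Answer: 133455
445555
133344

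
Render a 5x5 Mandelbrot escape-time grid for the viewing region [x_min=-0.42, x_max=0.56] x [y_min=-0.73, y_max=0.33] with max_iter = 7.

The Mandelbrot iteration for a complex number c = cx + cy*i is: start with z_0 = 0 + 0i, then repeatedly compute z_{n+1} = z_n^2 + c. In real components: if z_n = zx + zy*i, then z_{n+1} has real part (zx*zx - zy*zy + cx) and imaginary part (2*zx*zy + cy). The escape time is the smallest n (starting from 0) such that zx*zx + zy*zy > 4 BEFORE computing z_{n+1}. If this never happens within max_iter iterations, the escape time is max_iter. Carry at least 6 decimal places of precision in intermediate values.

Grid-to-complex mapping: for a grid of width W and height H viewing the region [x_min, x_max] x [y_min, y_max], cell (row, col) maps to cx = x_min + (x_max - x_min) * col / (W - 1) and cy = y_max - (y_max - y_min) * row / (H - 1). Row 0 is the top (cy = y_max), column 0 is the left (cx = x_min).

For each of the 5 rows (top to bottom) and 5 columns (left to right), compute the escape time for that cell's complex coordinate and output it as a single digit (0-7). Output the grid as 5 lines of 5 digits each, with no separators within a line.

(row=0, col=0): c = -0.4200 + 0.3300i → escape time 7
(row=0, col=1): c = -0.1750 + 0.3300i → escape time 7
(row=0, col=2): c = 0.0700 + 0.3300i → escape time 7
(row=0, col=3): c = 0.3150 + 0.3300i → escape time 7
(row=0, col=4): c = 0.5600 + 0.3300i → escape time 4
(row=1, col=0): c = -0.4200 + 0.0650i → escape time 7
(row=1, col=1): c = -0.1750 + 0.0650i → escape time 7
(row=1, col=2): c = 0.0700 + 0.0650i → escape time 7
(row=1, col=3): c = 0.3150 + 0.0650i → escape time 7
(row=1, col=4): c = 0.5600 + 0.0650i → escape time 4
(row=2, col=0): c = -0.4200 + -0.2000i → escape time 7
(row=2, col=1): c = -0.1750 + -0.2000i → escape time 7
(row=2, col=2): c = 0.0700 + -0.2000i → escape time 7
(row=2, col=3): c = 0.3150 + -0.2000i → escape time 7
(row=2, col=4): c = 0.5600 + -0.2000i → escape time 4
(row=3, col=0): c = -0.4200 + -0.4650i → escape time 7
(row=3, col=1): c = -0.1750 + -0.4650i → escape time 7
(row=3, col=2): c = 0.0700 + -0.4650i → escape time 7
(row=3, col=3): c = 0.3150 + -0.4650i → escape time 7
(row=3, col=4): c = 0.5600 + -0.4650i → escape time 4
(row=4, col=0): c = -0.4200 + -0.7300i → escape time 7
(row=4, col=1): c = -0.1750 + -0.7300i → escape time 7
(row=4, col=2): c = 0.0700 + -0.7300i → escape time 7
(row=4, col=3): c = 0.3150 + -0.7300i → escape time 6
(row=4, col=4): c = 0.5600 + -0.7300i → escape time 3

Answer: 77774
77774
77774
77774
77763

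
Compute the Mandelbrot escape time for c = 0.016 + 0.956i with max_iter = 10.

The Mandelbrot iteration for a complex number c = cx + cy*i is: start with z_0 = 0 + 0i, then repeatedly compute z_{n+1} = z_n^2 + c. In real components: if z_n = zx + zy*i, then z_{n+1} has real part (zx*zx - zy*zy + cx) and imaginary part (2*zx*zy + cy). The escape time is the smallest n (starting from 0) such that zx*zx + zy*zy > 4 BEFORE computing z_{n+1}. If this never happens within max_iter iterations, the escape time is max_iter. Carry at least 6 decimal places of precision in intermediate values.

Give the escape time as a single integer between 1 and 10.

Answer: 6

Derivation:
z_0 = 0 + 0i, c = 0.0160 + 0.9560i
Iter 1: z = 0.0160 + 0.9560i, |z|^2 = 0.9142
Iter 2: z = -0.8977 + 0.9866i, |z|^2 = 1.7792
Iter 3: z = -0.1515 + -0.8153i, |z|^2 = 0.6877
Iter 4: z = -0.6257 + 1.2031i, |z|^2 = 1.8390
Iter 5: z = -1.0399 + -0.5496i, |z|^2 = 1.3834
Iter 6: z = 0.7953 + 2.0991i, |z|^2 = 5.0386
Escaped at iteration 6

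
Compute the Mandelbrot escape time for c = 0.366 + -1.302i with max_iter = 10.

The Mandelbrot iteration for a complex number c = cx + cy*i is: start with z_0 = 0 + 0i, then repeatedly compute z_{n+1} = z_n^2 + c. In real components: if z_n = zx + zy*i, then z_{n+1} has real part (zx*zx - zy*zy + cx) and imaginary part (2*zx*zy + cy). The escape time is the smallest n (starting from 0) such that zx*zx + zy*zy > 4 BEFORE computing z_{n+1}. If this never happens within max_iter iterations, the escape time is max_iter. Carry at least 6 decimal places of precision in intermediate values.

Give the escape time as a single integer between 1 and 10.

z_0 = 0 + 0i, c = 0.3660 + -1.3020i
Iter 1: z = 0.3660 + -1.3020i, |z|^2 = 1.8292
Iter 2: z = -1.1952 + -2.2551i, |z|^2 = 6.5139
Escaped at iteration 2

Answer: 2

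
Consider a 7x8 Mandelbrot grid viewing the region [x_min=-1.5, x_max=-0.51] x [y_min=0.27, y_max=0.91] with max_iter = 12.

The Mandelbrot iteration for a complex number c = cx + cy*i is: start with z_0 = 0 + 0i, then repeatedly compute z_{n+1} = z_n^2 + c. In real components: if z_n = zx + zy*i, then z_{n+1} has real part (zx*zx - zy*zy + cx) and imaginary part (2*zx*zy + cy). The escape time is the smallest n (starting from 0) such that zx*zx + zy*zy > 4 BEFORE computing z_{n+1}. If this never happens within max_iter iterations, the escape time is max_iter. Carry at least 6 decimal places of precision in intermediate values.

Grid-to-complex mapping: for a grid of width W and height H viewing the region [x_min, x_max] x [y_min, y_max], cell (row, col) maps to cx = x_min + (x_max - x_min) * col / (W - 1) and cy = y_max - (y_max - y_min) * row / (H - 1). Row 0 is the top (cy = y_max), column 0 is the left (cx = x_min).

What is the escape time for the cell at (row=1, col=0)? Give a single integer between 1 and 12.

z_0 = 0 + 0i, c = -1.5000 + 0.8186i
Iter 1: z = -1.5000 + 0.8186i, |z|^2 = 2.9201
Iter 2: z = 0.0799 + -1.6371i, |z|^2 = 2.6866
Iter 3: z = -4.1738 + 0.5568i, |z|^2 = 17.7310
Escaped at iteration 3

Answer: 3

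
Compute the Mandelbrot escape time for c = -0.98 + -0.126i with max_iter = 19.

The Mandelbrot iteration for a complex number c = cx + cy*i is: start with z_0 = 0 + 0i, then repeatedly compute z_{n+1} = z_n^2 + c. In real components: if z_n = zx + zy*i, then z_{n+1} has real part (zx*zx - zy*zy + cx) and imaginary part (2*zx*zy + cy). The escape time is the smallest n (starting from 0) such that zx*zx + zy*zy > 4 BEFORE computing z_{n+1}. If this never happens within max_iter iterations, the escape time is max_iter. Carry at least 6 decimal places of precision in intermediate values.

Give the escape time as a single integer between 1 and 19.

Answer: 19

Derivation:
z_0 = 0 + 0i, c = -0.9800 + -0.1260i
Iter 1: z = -0.9800 + -0.1260i, |z|^2 = 0.9763
Iter 2: z = -0.0355 + 0.1210i, |z|^2 = 0.0159
Iter 3: z = -0.9934 + -0.1346i, |z|^2 = 1.0049
Iter 4: z = -0.0113 + 0.1414i, |z|^2 = 0.0201
Iter 5: z = -0.9999 + -0.1292i, |z|^2 = 1.0164
Iter 6: z = 0.0030 + 0.1324i, |z|^2 = 0.0175
Iter 7: z = -0.9975 + -0.1252i, |z|^2 = 1.0107
Iter 8: z = -0.0006 + 0.1238i, |z|^2 = 0.0153
Iter 9: z = -0.9953 + -0.1262i, |z|^2 = 1.0066
Iter 10: z = -0.0053 + 0.1251i, |z|^2 = 0.0157
Iter 11: z = -0.9956 + -0.1273i, |z|^2 = 1.0075
Iter 12: z = -0.0049 + 0.1275i, |z|^2 = 0.0163
Iter 13: z = -0.9962 + -0.1273i, |z|^2 = 1.0087
Iter 14: z = -0.0037 + 0.1276i, |z|^2 = 0.0163
Iter 15: z = -0.9963 + -0.1269i, |z|^2 = 1.0086
Iter 16: z = -0.0036 + 0.1269i, |z|^2 = 0.0161
Iter 17: z = -0.9961 + -0.1269i, |z|^2 = 1.0083
Iter 18: z = -0.0039 + 0.1268i, |z|^2 = 0.0161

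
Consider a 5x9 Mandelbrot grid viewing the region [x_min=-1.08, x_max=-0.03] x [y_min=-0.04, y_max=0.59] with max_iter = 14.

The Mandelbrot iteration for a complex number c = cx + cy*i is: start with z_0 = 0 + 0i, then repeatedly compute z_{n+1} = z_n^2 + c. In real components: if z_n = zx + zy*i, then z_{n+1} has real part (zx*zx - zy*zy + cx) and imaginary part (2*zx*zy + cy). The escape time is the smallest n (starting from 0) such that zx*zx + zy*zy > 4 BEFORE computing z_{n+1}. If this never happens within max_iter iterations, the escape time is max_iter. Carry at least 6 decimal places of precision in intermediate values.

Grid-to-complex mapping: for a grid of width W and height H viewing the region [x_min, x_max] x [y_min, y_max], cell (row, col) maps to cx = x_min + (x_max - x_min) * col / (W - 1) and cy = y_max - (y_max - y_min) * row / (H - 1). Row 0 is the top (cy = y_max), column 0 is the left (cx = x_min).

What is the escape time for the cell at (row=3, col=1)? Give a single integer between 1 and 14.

z_0 = 0 + 0i, c = -0.8175 + 0.3537i
Iter 1: z = -0.8175 + 0.3537i, |z|^2 = 0.7934
Iter 2: z = -0.2743 + -0.2246i, |z|^2 = 0.1257
Iter 3: z = -0.7927 + 0.4770i, |z|^2 = 0.8559
Iter 4: z = -0.4167 + -0.4025i, |z|^2 = 0.3356
Iter 5: z = -0.8059 + 0.6891i, |z|^2 = 1.1244
Iter 6: z = -0.6430 + -0.7570i, |z|^2 = 0.9864
Iter 7: z = -0.9772 + 1.3272i, |z|^2 = 2.7162
Iter 8: z = -1.6241 + -2.2400i, |z|^2 = 7.6550
Escaped at iteration 8

Answer: 8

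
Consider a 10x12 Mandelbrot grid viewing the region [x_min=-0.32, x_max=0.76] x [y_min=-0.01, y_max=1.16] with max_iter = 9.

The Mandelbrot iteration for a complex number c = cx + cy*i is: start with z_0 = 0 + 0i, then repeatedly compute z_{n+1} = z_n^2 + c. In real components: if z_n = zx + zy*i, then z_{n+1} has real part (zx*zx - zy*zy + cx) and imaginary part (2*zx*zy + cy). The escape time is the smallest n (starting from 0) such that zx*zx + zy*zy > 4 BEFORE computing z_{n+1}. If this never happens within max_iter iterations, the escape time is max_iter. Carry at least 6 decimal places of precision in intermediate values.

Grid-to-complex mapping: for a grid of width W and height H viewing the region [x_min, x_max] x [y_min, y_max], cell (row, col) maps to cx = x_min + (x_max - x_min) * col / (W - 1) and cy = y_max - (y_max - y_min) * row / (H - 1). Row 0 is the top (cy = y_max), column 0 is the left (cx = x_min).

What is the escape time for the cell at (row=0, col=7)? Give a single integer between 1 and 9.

Answer: 2

Derivation:
z_0 = 0 + 0i, c = 0.5200 + 1.1600i
Iter 1: z = 0.5200 + 1.1600i, |z|^2 = 1.6160
Iter 2: z = -0.5552 + 2.3664i, |z|^2 = 5.9081
Escaped at iteration 2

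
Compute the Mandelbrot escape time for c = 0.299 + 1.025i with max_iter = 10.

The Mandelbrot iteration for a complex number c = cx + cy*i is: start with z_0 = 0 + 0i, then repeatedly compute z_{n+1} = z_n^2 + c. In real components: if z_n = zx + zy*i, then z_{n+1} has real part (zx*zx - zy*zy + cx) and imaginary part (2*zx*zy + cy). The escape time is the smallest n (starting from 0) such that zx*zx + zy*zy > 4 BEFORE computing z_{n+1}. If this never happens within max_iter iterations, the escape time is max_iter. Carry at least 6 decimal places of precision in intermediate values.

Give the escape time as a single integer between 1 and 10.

Answer: 3

Derivation:
z_0 = 0 + 0i, c = 0.2990 + 1.0250i
Iter 1: z = 0.2990 + 1.0250i, |z|^2 = 1.1400
Iter 2: z = -0.6622 + 1.6379i, |z|^2 = 3.1214
Iter 3: z = -1.9453 + -1.1444i, |z|^2 = 5.0940
Escaped at iteration 3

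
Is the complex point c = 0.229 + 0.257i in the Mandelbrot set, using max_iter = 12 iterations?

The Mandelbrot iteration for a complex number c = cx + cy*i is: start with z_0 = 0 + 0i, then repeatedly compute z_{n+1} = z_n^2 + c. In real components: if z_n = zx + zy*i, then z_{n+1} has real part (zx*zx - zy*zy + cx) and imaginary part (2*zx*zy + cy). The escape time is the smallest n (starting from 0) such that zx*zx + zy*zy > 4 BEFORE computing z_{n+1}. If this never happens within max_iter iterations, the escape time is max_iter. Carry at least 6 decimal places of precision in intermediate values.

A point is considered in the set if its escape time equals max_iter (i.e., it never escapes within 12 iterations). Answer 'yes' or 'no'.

z_0 = 0 + 0i, c = 0.2290 + 0.2570i
Iter 1: z = 0.2290 + 0.2570i, |z|^2 = 0.1185
Iter 2: z = 0.2154 + 0.3747i, |z|^2 = 0.1868
Iter 3: z = 0.1350 + 0.4184i, |z|^2 = 0.1933
Iter 4: z = 0.0721 + 0.3700i, |z|^2 = 0.1421
Iter 5: z = 0.0973 + 0.3104i, |z|^2 = 0.1058
Iter 6: z = 0.1421 + 0.3174i, |z|^2 = 0.1210
Iter 7: z = 0.1484 + 0.3472i, |z|^2 = 0.1426
Iter 8: z = 0.1305 + 0.3601i, |z|^2 = 0.1467
Iter 9: z = 0.1164 + 0.3510i, |z|^2 = 0.1367
Iter 10: z = 0.1194 + 0.3387i, |z|^2 = 0.1289
Iter 11: z = 0.1285 + 0.3379i, |z|^2 = 0.1307
Did not escape in 12 iterations → in set

Answer: yes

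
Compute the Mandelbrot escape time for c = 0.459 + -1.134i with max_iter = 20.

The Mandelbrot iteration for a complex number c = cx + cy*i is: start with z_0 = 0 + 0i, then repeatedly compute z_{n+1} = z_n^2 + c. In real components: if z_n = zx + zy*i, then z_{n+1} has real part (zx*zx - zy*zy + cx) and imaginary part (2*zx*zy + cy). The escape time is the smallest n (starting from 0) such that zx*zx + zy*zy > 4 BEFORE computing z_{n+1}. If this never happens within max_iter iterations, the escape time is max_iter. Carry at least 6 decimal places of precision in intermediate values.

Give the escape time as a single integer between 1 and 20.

Answer: 2

Derivation:
z_0 = 0 + 0i, c = 0.4590 + -1.1340i
Iter 1: z = 0.4590 + -1.1340i, |z|^2 = 1.4966
Iter 2: z = -0.6163 + -2.1750i, |z|^2 = 5.1105
Escaped at iteration 2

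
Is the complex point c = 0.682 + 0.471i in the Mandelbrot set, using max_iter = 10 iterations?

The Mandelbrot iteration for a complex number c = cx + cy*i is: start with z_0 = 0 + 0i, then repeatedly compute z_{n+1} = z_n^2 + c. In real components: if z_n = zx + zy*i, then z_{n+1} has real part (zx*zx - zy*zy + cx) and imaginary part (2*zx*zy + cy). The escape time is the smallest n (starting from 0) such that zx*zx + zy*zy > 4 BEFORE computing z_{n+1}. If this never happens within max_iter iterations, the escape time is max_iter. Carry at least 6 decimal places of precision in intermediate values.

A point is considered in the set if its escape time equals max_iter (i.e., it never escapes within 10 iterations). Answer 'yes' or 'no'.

Answer: no

Derivation:
z_0 = 0 + 0i, c = 0.6820 + 0.4710i
Iter 1: z = 0.6820 + 0.4710i, |z|^2 = 0.6870
Iter 2: z = 0.9253 + 1.1134i, |z|^2 = 2.0959
Iter 3: z = 0.2984 + 2.5315i, |z|^2 = 6.4975
Escaped at iteration 3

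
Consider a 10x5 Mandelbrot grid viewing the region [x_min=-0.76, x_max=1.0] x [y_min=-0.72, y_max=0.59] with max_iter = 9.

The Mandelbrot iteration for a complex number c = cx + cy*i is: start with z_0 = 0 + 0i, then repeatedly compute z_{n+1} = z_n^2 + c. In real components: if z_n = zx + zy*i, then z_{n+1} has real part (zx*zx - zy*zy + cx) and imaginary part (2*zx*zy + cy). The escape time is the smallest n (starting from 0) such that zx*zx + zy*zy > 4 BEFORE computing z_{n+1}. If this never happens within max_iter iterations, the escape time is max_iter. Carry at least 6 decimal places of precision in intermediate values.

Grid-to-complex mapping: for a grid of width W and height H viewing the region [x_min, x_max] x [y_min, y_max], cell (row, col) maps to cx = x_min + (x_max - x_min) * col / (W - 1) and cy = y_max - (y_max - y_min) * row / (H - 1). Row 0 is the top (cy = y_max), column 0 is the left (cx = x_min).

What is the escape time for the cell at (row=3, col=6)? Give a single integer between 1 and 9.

z_0 = 0 + 0i, c = 0.4133 + -0.3925i
Iter 1: z = 0.4133 + -0.3925i, |z|^2 = 0.3249
Iter 2: z = 0.4301 + -0.7170i, |z|^2 = 0.6990
Iter 3: z = 0.0843 + -1.0093i, |z|^2 = 1.0257
Iter 4: z = -0.5982 + -0.5627i, |z|^2 = 0.6744
Iter 5: z = 0.4546 + 0.2806i, |z|^2 = 0.2854
Iter 6: z = 0.5412 + -0.1374i, |z|^2 = 0.3118
Iter 7: z = 0.6874 + -0.5412i, |z|^2 = 0.7654
Iter 8: z = 0.5929 + -1.1365i, |z|^2 = 1.6432

Answer: 9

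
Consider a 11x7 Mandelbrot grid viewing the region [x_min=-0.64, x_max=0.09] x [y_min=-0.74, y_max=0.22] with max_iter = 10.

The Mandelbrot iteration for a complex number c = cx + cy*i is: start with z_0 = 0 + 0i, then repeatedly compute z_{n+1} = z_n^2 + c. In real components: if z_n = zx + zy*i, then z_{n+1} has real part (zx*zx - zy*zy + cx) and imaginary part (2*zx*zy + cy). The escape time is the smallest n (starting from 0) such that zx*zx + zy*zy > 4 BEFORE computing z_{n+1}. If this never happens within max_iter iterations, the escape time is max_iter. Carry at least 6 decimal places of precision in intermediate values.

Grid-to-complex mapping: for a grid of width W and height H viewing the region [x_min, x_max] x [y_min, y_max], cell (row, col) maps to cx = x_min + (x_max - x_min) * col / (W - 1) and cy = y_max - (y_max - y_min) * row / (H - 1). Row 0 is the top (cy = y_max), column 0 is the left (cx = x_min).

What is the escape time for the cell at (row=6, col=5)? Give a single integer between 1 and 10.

z_0 = 0 + 0i, c = -0.2750 + -0.7400i
Iter 1: z = -0.2750 + -0.7400i, |z|^2 = 0.6232
Iter 2: z = -0.7470 + -0.3330i, |z|^2 = 0.6689
Iter 3: z = 0.1721 + -0.2425i, |z|^2 = 0.0884
Iter 4: z = -0.3042 + -0.8235i, |z|^2 = 0.7706
Iter 5: z = -0.8606 + -0.2390i, |z|^2 = 0.7977
Iter 6: z = 0.4084 + -0.3286i, |z|^2 = 0.2748
Iter 7: z = -0.2162 + -1.0085i, |z|^2 = 1.0637
Iter 8: z = -1.2453 + -0.3040i, |z|^2 = 1.6431
Iter 9: z = 1.1833 + 0.0170i, |z|^2 = 1.4005

Answer: 10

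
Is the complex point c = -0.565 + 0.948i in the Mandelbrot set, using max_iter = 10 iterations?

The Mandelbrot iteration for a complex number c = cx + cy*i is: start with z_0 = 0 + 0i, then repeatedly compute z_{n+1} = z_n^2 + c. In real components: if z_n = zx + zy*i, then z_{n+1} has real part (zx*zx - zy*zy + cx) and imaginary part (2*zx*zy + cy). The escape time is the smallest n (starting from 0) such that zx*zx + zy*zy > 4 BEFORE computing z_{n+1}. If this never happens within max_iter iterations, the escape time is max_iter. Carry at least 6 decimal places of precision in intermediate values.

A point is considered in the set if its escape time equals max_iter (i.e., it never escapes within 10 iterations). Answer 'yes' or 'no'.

z_0 = 0 + 0i, c = -0.5650 + 0.9480i
Iter 1: z = -0.5650 + 0.9480i, |z|^2 = 1.2179
Iter 2: z = -1.1445 + -0.1232i, |z|^2 = 1.3250
Iter 3: z = 0.7296 + 1.2301i, |z|^2 = 2.0455
Iter 4: z = -1.5457 + 2.7431i, |z|^2 = 9.9137
Escaped at iteration 4

Answer: no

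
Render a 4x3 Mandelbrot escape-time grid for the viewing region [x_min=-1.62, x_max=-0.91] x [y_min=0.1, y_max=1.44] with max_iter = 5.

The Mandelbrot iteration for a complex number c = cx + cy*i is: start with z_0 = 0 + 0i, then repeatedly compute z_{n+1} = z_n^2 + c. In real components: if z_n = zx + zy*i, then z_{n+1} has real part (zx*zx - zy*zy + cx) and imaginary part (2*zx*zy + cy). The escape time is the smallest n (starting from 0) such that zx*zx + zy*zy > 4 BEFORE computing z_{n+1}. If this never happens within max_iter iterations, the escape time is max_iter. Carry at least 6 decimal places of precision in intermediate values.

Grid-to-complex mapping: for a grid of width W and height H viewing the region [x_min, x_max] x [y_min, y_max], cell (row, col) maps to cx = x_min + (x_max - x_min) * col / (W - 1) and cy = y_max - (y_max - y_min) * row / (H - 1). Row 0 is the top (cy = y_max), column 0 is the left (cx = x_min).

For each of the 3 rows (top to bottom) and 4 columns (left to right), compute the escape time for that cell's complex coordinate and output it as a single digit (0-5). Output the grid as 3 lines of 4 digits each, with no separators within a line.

(row=0, col=0): c = -1.6200 + 1.4400i → escape time 1
(row=0, col=1): c = -1.3833 + 1.4400i → escape time 2
(row=0, col=2): c = -1.1467 + 1.4400i → escape time 2
(row=0, col=3): c = -0.9100 + 1.4400i → escape time 2
(row=1, col=0): c = -1.6200 + 0.7700i → escape time 3
(row=1, col=1): c = -1.3833 + 0.7700i → escape time 3
(row=1, col=2): c = -1.1467 + 0.7700i → escape time 3
(row=1, col=3): c = -0.9100 + 0.7700i → escape time 4
(row=2, col=0): c = -1.6200 + 0.1000i → escape time 5
(row=2, col=1): c = -1.3833 + 0.1000i → escape time 5
(row=2, col=2): c = -1.1467 + 0.1000i → escape time 5
(row=2, col=3): c = -0.9100 + 0.1000i → escape time 5

Answer: 1222
3334
5555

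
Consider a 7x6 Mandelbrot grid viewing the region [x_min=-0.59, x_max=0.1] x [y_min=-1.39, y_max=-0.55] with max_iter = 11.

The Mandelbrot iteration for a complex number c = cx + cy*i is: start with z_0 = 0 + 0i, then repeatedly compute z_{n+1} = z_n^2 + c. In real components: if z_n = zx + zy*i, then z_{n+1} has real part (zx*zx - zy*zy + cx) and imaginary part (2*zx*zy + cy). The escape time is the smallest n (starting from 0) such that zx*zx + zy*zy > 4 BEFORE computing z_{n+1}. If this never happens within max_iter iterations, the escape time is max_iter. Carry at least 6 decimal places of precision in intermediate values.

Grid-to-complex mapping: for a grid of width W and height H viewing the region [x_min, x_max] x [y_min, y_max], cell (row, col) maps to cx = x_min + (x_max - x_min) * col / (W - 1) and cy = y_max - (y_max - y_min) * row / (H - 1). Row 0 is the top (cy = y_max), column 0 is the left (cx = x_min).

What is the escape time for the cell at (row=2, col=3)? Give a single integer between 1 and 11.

z_0 = 0 + 0i, c = -0.2450 + -0.8860i
Iter 1: z = -0.2450 + -0.8860i, |z|^2 = 0.8450
Iter 2: z = -0.9700 + -0.4519i, |z|^2 = 1.1450
Iter 3: z = 0.4917 + -0.0094i, |z|^2 = 0.2418
Iter 4: z = -0.0034 + -0.8953i, |z|^2 = 0.8015
Iter 5: z = -1.0465 + -0.8800i, |z|^2 = 1.8695
Iter 6: z = 0.0757 + 0.9558i, |z|^2 = 0.9193
Iter 7: z = -1.1528 + -0.7412i, |z|^2 = 1.8784
Iter 8: z = 0.5346 + 0.8230i, |z|^2 = 0.9631
Iter 9: z = -0.6366 + -0.0061i, |z|^2 = 0.4053
Iter 10: z = 0.1603 + -0.8782i, |z|^2 = 0.7970

Answer: 11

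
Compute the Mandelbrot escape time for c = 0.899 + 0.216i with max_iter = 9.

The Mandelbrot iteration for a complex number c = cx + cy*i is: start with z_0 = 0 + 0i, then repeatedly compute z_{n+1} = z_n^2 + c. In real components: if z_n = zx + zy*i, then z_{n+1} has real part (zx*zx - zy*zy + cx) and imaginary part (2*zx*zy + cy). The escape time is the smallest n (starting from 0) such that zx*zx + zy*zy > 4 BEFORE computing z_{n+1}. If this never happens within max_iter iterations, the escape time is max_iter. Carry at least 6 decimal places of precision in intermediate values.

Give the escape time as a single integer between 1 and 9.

z_0 = 0 + 0i, c = 0.8990 + 0.2160i
Iter 1: z = 0.8990 + 0.2160i, |z|^2 = 0.8549
Iter 2: z = 1.6605 + 0.6044i, |z|^2 = 3.1227
Iter 3: z = 3.2911 + 2.2232i, |z|^2 = 15.7741
Escaped at iteration 3

Answer: 3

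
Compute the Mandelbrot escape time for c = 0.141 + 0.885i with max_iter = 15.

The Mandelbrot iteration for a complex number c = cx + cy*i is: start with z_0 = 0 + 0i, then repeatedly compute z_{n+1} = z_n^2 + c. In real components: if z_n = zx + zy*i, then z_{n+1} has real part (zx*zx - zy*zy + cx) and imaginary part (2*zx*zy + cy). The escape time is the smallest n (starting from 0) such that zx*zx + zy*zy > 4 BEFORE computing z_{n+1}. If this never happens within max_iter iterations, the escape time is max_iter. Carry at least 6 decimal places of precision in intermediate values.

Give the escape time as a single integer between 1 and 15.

z_0 = 0 + 0i, c = 0.1410 + 0.8850i
Iter 1: z = 0.1410 + 0.8850i, |z|^2 = 0.8031
Iter 2: z = -0.6223 + 1.1346i, |z|^2 = 1.6746
Iter 3: z = -0.7589 + -0.5272i, |z|^2 = 0.8539
Iter 4: z = 0.4391 + 1.6852i, |z|^2 = 3.0327
Iter 5: z = -2.5061 + 2.3648i, |z|^2 = 11.8730
Escaped at iteration 5

Answer: 5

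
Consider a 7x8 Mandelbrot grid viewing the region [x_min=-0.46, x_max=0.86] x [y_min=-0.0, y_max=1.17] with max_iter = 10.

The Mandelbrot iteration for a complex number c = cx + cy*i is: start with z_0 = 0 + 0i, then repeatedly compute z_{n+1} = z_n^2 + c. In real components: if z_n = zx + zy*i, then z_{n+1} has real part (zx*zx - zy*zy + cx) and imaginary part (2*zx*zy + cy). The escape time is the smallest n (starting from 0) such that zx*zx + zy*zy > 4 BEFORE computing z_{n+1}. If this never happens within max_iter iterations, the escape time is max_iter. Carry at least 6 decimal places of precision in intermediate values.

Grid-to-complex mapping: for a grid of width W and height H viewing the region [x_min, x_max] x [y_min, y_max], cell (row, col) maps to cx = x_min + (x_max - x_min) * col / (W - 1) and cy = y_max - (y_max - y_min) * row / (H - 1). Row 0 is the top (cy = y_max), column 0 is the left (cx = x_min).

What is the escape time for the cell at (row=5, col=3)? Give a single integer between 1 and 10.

Answer: 10

Derivation:
z_0 = 0 + 0i, c = 0.2000 + 0.3343i
Iter 1: z = 0.2000 + 0.3343i, |z|^2 = 0.1517
Iter 2: z = 0.1283 + 0.4680i, |z|^2 = 0.2355
Iter 3: z = -0.0026 + 0.4543i, |z|^2 = 0.2064
Iter 4: z = -0.0064 + 0.3319i, |z|^2 = 0.1102
Iter 5: z = 0.0899 + 0.3300i, |z|^2 = 0.1170
Iter 6: z = 0.0992 + 0.3936i, |z|^2 = 0.1647
Iter 7: z = 0.0549 + 0.4123i, |z|^2 = 0.1730
Iter 8: z = 0.0330 + 0.3796i, |z|^2 = 0.1452
Iter 9: z = 0.0570 + 0.3593i, |z|^2 = 0.1324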